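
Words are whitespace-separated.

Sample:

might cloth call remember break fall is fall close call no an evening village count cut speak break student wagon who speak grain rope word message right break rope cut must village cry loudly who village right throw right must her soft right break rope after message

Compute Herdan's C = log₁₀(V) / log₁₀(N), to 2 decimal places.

N = 47, V = 30.
log₁₀(V) = 1.477121, log₁₀(N) = 1.672098
C = 1.477121 / 1.672098 = 0.88

0.88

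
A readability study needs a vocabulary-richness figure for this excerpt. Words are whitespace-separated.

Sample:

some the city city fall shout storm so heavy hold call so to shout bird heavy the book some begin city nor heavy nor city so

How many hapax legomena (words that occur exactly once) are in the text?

8

Frequencies: city:4, so:3, heavy:3, some:2, the:2, shout:2, nor:2, fall:1, storm:1, hold:1, call:1, to:1, bird:1, book:1, begin:1
Hapax (freq=1): begin, bird, book, call, fall, hold, storm, to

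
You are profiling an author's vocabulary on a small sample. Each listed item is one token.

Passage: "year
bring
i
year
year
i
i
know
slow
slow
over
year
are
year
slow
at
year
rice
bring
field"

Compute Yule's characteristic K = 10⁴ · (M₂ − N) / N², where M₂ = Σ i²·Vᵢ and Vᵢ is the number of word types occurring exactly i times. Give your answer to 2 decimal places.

Frequencies: year:6, i:3, slow:3, bring:2, know:1, over:1, are:1, at:1, rice:1, field:1
N = 20. Frequency spectrum: V_1=6, V_2=1, V_3=2, V_6=1
M₂ = 1²·6 + 2²·1 + 3²·2 + 6²·1 = 64
K = 10000 × (64 − 20) / 20² = 1100.00

1100.00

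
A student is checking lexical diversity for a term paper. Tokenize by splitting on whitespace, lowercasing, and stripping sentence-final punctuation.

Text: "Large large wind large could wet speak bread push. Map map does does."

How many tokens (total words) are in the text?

Tokens: large, large, wind, large, could, wet, speak, bread, push, map, map, does, does
N = 13

13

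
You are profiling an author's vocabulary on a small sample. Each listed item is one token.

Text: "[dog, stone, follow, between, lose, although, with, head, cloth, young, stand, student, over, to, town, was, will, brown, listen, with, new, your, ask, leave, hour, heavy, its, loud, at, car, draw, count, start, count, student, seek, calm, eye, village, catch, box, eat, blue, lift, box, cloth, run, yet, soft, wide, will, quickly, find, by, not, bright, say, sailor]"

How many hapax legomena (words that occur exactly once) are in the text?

Frequencies: with:2, cloth:2, student:2, will:2, count:2, box:2, dog:1, stone:1, follow:1, between:1, lose:1, although:1, head:1, young:1, stand:1, over:1, to:1, town:1, was:1, brown:1, … (32 more, each freq 1)
Hapax (freq=1): although, ask, at, between, blue, bright, brown, by, calm, car, catch, dog, draw, eat, eye, find, follow, head, heavy, hour, its, leave, lift, listen, lose, loud, new, not, over, quickly, run, sailor, say, seek, soft, stand, start, stone, to, town, village, was, wide, yet, young, your

46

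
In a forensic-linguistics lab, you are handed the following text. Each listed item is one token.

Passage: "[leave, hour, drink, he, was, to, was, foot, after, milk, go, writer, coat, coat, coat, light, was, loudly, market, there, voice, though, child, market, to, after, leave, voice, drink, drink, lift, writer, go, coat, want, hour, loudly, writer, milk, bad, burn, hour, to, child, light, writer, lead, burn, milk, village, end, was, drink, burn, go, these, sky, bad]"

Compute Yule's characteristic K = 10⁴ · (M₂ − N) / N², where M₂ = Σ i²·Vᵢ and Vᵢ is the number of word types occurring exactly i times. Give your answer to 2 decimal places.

279.43

Frequencies: drink:4, was:4, writer:4, coat:4, hour:3, to:3, milk:3, go:3, burn:3, leave:2, after:2, light:2, loudly:2, market:2, voice:2, child:2, bad:2, he:1, foot:1, there:1, … (8 more, each freq 1)
N = 58. Frequency spectrum: V_1=11, V_2=8, V_3=5, V_4=4
M₂ = 1²·11 + 2²·8 + 3²·5 + 4²·4 = 152
K = 10000 × (152 − 58) / 58² = 279.43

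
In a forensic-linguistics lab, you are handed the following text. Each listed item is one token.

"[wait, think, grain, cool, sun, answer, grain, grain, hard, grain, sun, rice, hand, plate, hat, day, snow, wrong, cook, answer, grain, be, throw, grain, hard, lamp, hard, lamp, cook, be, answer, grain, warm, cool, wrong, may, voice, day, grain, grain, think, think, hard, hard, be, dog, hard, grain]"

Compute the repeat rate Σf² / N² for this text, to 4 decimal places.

0.0859

Frequencies: grain:10, hard:6, think:3, answer:3, be:3, cool:2, sun:2, day:2, wrong:2, cook:2, lamp:2, wait:1, rice:1, hand:1, plate:1, hat:1, snow:1, throw:1, warm:1, may:1, … (2 more, each freq 1)
Σf² = 198; N² = 2304
Repeat rate = 198 / 2304 = 0.0859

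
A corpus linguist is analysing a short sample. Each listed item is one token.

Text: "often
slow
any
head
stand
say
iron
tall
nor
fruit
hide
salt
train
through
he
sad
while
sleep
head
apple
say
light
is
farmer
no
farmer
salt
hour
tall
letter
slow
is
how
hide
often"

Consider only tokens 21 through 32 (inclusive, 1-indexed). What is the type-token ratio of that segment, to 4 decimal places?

Segment tokens 21–32: say, light, is, farmer, no, farmer, salt, hour, tall, letter, slow, is
Segment N = 12, segment V = 10.
TTR = 10 / 12 = 0.8333

0.8333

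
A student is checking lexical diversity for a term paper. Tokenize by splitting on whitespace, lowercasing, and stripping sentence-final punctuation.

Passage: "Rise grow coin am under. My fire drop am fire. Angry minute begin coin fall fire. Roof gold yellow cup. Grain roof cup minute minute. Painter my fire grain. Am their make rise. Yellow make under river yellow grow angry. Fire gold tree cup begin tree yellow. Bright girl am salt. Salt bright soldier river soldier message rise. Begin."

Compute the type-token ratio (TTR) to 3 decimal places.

N = 59 tokens, V = 27 types.
TTR = V / N = 27 / 59 = 0.458

0.458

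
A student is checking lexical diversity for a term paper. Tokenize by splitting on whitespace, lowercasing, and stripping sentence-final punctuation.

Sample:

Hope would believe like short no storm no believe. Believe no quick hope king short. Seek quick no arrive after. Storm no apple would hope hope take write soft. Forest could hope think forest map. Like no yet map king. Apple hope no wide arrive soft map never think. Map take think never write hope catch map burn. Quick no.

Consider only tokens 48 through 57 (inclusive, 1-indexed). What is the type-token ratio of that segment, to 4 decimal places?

Segment tokens 48–57: never, think, map, take, think, never, write, hope, catch, map
Segment N = 10, segment V = 7.
TTR = 7 / 10 = 0.7000

0.7000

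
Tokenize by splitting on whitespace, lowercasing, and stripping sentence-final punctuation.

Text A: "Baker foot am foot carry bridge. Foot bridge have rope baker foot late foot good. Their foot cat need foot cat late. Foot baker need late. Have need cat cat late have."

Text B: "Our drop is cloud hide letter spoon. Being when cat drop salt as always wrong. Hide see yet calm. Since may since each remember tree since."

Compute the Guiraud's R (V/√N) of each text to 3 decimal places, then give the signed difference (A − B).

A: V=12, N=32, R=2.121
B: V=22, N=26, R=4.315
Difference = 2.121 − 4.315 = -2.194

-2.194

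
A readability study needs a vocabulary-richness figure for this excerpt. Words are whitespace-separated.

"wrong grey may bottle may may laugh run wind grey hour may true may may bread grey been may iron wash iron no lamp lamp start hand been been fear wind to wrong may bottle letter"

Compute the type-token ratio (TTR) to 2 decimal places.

N = 36 tokens, V = 20 types.
TTR = V / N = 20 / 36 = 0.56

0.56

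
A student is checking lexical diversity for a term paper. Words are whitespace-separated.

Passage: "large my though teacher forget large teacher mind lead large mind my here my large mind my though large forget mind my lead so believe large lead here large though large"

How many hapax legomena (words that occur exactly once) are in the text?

Frequencies: large:8, my:5, mind:4, though:3, lead:3, teacher:2, forget:2, here:2, so:1, believe:1
Hapax (freq=1): believe, so

2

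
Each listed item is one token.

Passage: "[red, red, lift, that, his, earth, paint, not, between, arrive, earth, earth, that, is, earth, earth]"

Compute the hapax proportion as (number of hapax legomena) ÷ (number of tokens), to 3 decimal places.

Frequencies: earth:5, red:2, that:2, lift:1, his:1, paint:1, not:1, between:1, arrive:1, is:1
Hapax count = 7; token count = 16.
Ratio = 7 / 16 = 0.438

0.438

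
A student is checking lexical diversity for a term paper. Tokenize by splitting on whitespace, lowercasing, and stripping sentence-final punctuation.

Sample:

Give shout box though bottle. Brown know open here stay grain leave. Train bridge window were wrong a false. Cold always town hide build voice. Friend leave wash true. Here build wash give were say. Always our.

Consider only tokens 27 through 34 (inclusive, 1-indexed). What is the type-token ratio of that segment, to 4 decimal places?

Segment tokens 27–34: leave, wash, true, here, build, wash, give, were
Segment N = 8, segment V = 7.
TTR = 7 / 8 = 0.8750

0.8750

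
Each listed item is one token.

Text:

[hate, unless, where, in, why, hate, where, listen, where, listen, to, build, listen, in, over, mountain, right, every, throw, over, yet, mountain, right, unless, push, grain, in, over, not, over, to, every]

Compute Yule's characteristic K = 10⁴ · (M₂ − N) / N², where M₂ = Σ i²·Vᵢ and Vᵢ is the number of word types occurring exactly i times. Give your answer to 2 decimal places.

410.16

Frequencies: over:4, where:3, in:3, listen:3, hate:2, unless:2, to:2, mountain:2, right:2, every:2, why:1, build:1, throw:1, yet:1, push:1, grain:1, not:1
N = 32. Frequency spectrum: V_1=7, V_2=6, V_3=3, V_4=1
M₂ = 1²·7 + 2²·6 + 3²·3 + 4²·1 = 74
K = 10000 × (74 − 32) / 32² = 410.16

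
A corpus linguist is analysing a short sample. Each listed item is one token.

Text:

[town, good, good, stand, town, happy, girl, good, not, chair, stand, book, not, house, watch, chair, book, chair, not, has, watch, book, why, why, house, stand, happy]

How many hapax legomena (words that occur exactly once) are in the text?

2

Frequencies: good:3, stand:3, not:3, chair:3, book:3, town:2, happy:2, house:2, watch:2, why:2, girl:1, has:1
Hapax (freq=1): girl, has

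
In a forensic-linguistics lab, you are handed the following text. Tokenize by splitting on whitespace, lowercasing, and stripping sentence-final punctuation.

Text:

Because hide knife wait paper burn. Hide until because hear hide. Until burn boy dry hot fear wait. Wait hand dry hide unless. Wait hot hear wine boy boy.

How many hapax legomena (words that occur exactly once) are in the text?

6

Frequencies: hide:4, wait:4, boy:3, because:2, burn:2, until:2, hear:2, dry:2, hot:2, knife:1, paper:1, fear:1, hand:1, unless:1, wine:1
Hapax (freq=1): fear, hand, knife, paper, unless, wine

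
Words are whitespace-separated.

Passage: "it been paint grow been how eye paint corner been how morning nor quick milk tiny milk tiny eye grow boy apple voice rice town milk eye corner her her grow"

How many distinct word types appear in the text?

18

Distinct types: {apple, been, boy, corner, eye, grow, her, how, it, milk, morning, nor, paint, quick, rice, tiny, town, voice}
V = 18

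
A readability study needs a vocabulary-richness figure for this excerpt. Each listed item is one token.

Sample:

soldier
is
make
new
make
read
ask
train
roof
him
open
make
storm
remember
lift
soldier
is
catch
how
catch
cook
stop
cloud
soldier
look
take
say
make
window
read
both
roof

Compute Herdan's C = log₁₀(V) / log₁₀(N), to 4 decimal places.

N = 32, V = 23.
log₁₀(V) = 1.361728, log₁₀(N) = 1.505150
C = 1.361728 / 1.505150 = 0.9047

0.9047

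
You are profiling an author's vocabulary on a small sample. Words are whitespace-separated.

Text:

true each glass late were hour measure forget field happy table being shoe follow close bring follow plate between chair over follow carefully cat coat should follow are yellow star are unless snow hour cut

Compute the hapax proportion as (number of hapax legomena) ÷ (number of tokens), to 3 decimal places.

0.771

Frequencies: follow:4, hour:2, are:2, true:1, each:1, glass:1, late:1, were:1, measure:1, forget:1, field:1, happy:1, table:1, being:1, shoe:1, close:1, bring:1, plate:1, between:1, chair:1, … (10 more, each freq 1)
Hapax count = 27; token count = 35.
Ratio = 27 / 35 = 0.771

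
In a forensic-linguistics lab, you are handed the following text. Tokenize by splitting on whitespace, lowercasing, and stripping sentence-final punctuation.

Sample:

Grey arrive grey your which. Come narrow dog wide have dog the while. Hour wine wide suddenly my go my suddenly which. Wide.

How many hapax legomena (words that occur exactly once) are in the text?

10

Frequencies: wide:3, grey:2, which:2, dog:2, suddenly:2, my:2, arrive:1, your:1, come:1, narrow:1, have:1, the:1, while:1, hour:1, wine:1, go:1
Hapax (freq=1): arrive, come, go, have, hour, narrow, the, while, wine, your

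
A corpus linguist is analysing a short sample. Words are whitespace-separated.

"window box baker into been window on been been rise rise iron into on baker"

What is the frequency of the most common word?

Frequencies: been:3, window:2, baker:2, into:2, on:2, rise:2, box:1, iron:1
Most common: 'been' with frequency 3.

3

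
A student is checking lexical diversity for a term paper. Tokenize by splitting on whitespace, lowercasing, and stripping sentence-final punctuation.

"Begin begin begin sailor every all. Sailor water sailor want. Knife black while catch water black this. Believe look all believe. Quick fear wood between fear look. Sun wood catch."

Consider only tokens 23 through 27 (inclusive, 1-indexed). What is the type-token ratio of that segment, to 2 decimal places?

0.80

Segment tokens 23–27: fear, wood, between, fear, look
Segment N = 5, segment V = 4.
TTR = 4 / 5 = 0.80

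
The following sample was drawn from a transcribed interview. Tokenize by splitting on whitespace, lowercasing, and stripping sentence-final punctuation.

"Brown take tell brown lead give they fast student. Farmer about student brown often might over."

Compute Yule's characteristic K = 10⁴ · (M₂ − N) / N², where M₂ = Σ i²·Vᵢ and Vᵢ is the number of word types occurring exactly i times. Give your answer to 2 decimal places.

312.50

Frequencies: brown:3, student:2, take:1, tell:1, lead:1, give:1, they:1, fast:1, farmer:1, about:1, often:1, might:1, over:1
N = 16. Frequency spectrum: V_1=11, V_2=1, V_3=1
M₂ = 1²·11 + 2²·1 + 3²·1 = 24
K = 10000 × (24 − 16) / 16² = 312.50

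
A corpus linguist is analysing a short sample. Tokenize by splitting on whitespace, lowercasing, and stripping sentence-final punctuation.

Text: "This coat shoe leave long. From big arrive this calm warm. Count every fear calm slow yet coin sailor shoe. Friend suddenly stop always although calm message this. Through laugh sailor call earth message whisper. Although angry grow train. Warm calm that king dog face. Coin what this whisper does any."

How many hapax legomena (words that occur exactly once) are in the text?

Frequencies: this:4, calm:4, shoe:2, warm:2, coin:2, sailor:2, although:2, message:2, whisper:2, coat:1, leave:1, long:1, from:1, big:1, arrive:1, count:1, every:1, fear:1, slow:1, yet:1, … (18 more, each freq 1)
Hapax (freq=1): always, angry, any, arrive, big, call, coat, count, does, dog, earth, every, face, fear, friend, from, grow, king, laugh, leave, long, slow, stop, suddenly, that, through, train, what, yet

29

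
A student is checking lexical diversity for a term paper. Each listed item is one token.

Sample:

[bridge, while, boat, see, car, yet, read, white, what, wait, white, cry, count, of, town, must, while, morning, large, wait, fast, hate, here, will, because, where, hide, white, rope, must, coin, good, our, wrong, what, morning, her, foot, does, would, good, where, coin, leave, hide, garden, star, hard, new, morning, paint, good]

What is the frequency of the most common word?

3

Frequencies: white:3, morning:3, good:3, while:2, what:2, wait:2, must:2, where:2, hide:2, coin:2, bridge:1, boat:1, see:1, car:1, yet:1, read:1, cry:1, count:1, of:1, town:1, … (19 more, each freq 1)
Most common: 'white' with frequency 3.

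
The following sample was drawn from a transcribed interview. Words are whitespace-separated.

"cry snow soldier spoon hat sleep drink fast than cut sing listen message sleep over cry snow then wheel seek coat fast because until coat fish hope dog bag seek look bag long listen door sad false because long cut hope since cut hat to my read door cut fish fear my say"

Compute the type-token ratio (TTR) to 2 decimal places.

N = 53 tokens, V = 35 types.
TTR = V / N = 35 / 53 = 0.66

0.66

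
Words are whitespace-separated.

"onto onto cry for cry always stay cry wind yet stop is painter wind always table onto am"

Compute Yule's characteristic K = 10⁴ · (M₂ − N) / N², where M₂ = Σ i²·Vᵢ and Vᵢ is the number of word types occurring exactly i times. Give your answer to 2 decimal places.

Frequencies: onto:3, cry:3, always:2, wind:2, for:1, stay:1, yet:1, stop:1, is:1, painter:1, table:1, am:1
N = 18. Frequency spectrum: V_1=8, V_2=2, V_3=2
M₂ = 1²·8 + 2²·2 + 3²·2 = 34
K = 10000 × (34 − 18) / 18² = 493.83

493.83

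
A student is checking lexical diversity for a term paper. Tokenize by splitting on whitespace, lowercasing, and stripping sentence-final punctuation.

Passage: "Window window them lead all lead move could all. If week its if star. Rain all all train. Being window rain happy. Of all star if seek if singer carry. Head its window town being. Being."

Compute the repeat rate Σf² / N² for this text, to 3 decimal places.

0.073

Frequencies: all:5, window:4, if:4, being:3, lead:2, its:2, star:2, rain:2, them:1, move:1, could:1, week:1, train:1, happy:1, of:1, seek:1, singer:1, carry:1, head:1, town:1
Σf² = 94; N² = 1296
Repeat rate = 94 / 1296 = 0.073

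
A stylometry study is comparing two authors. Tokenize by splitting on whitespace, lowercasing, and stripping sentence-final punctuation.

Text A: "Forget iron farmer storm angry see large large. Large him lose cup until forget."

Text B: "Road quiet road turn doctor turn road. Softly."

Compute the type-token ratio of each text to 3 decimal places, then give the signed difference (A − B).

TTR(A) = 11/14 = 0.786
TTR(B) = 5/8 = 0.625
Difference = 0.786 − 0.625 = 0.161

0.161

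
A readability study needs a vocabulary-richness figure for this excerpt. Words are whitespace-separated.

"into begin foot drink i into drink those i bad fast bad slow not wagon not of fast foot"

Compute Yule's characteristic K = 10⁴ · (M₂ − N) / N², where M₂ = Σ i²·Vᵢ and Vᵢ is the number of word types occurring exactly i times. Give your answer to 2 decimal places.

Frequencies: into:2, foot:2, drink:2, i:2, bad:2, fast:2, not:2, begin:1, those:1, slow:1, wagon:1, of:1
N = 19. Frequency spectrum: V_1=5, V_2=7
M₂ = 1²·5 + 2²·7 = 33
K = 10000 × (33 − 19) / 19² = 387.81

387.81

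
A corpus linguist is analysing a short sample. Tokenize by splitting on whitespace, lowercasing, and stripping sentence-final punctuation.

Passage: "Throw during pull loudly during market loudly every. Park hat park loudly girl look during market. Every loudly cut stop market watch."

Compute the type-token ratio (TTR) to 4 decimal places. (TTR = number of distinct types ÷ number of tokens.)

0.5909

N = 22 tokens, V = 13 types.
TTR = V / N = 13 / 22 = 0.5909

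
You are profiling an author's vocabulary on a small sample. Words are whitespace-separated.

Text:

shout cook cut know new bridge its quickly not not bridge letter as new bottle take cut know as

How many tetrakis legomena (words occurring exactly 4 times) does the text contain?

0

Frequencies: cut:2, know:2, new:2, bridge:2, not:2, as:2, shout:1, cook:1, its:1, quickly:1, letter:1, bottle:1, take:1
Words with frequency 4: (none)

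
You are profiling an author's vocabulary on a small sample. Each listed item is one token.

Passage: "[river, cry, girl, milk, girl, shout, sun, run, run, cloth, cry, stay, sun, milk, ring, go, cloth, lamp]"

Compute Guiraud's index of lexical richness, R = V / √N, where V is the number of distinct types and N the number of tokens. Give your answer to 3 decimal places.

2.828

N = 18, V = 12.
√N = 4.242641
R = 12 / 4.242641 = 2.828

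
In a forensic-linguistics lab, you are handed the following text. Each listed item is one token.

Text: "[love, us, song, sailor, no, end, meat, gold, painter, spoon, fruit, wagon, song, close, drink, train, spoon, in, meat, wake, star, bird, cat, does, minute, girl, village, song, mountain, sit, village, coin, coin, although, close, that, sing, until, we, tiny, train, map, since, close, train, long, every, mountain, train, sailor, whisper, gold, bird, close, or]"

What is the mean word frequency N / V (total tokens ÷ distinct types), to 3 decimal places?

N = 55 tokens, V = 39 types.
Mean frequency = N / V = 55 / 39 = 1.410

1.410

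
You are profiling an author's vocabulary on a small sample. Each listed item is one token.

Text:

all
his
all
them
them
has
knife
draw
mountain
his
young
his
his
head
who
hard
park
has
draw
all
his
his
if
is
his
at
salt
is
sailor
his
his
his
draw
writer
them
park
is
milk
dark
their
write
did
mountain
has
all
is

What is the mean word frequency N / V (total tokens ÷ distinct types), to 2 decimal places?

2.00

N = 46 tokens, V = 23 types.
Mean frequency = N / V = 46 / 23 = 2.00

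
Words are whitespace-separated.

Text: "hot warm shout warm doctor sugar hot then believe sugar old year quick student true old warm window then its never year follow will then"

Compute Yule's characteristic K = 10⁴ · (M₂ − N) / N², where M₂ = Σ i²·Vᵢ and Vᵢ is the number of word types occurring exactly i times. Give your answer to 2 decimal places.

Frequencies: warm:3, then:3, hot:2, sugar:2, old:2, year:2, shout:1, doctor:1, believe:1, quick:1, student:1, true:1, window:1, its:1, never:1, follow:1, will:1
N = 25. Frequency spectrum: V_1=11, V_2=4, V_3=2
M₂ = 1²·11 + 2²·4 + 3²·2 = 45
K = 10000 × (45 − 25) / 25² = 320.00

320.00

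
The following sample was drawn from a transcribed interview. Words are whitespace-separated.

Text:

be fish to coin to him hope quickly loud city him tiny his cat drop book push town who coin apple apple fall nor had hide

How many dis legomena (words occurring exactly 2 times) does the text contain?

4

Frequencies: to:2, coin:2, him:2, apple:2, be:1, fish:1, hope:1, quickly:1, loud:1, city:1, tiny:1, his:1, cat:1, drop:1, book:1, push:1, town:1, who:1, fall:1, nor:1, … (2 more, each freq 1)
Words with frequency 2: apple, coin, him, to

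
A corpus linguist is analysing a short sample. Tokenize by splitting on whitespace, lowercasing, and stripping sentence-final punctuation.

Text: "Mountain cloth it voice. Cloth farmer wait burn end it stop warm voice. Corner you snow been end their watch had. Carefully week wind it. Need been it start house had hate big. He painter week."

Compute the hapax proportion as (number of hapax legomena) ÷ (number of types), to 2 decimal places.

Frequencies: it:4, cloth:2, voice:2, end:2, been:2, had:2, week:2, mountain:1, farmer:1, wait:1, burn:1, stop:1, warm:1, corner:1, you:1, snow:1, their:1, watch:1, carefully:1, wind:1, … (7 more, each freq 1)
Hapax count = 20; type count = 27.
Ratio = 20 / 27 = 0.74

0.74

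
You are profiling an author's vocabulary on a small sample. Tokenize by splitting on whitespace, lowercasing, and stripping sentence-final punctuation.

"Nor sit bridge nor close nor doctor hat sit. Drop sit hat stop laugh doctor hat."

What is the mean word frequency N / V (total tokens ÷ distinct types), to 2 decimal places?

1.78

N = 16 tokens, V = 9 types.
Mean frequency = N / V = 16 / 9 = 1.78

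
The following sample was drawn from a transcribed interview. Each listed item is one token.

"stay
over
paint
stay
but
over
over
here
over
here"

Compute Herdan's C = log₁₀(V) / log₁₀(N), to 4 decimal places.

N = 10, V = 5.
log₁₀(V) = 0.698970, log₁₀(N) = 1.000000
C = 0.698970 / 1.000000 = 0.6990

0.6990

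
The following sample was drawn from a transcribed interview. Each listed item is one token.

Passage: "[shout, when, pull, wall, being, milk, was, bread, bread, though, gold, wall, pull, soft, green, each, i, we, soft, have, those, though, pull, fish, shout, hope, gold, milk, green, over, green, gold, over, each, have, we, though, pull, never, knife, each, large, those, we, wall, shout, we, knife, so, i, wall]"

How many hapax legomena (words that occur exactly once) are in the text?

8

Frequencies: pull:4, wall:4, we:4, shout:3, though:3, gold:3, green:3, each:3, milk:2, bread:2, soft:2, i:2, have:2, those:2, over:2, knife:2, when:1, being:1, was:1, fish:1, … (4 more, each freq 1)
Hapax (freq=1): being, fish, hope, large, never, so, was, when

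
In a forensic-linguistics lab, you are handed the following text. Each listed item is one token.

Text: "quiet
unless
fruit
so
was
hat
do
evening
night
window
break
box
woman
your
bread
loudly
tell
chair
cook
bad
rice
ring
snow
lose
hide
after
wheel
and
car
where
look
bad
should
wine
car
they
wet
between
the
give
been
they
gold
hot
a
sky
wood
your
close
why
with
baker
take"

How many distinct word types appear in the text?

49

Distinct types: {a, after, and, bad, baker, been, between, box, bread, break, car, chair, close, cook, do, evening, fruit, give, gold, hat, hide, hot, look, lose, loudly, night, quiet, rice, ring, should, sky, snow, so, take, tell, the, they, unless, was, wet, wheel, where, why, window, wine, with, woman, wood, your}
V = 49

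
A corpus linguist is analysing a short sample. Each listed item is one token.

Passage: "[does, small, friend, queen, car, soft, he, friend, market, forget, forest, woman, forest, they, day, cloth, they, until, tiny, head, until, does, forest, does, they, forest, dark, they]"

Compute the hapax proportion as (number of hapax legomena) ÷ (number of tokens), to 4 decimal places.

Frequencies: forest:4, they:4, does:3, friend:2, until:2, small:1, queen:1, car:1, soft:1, he:1, market:1, forget:1, woman:1, day:1, cloth:1, tiny:1, head:1, dark:1
Hapax count = 13; token count = 28.
Ratio = 13 / 28 = 0.4643

0.4643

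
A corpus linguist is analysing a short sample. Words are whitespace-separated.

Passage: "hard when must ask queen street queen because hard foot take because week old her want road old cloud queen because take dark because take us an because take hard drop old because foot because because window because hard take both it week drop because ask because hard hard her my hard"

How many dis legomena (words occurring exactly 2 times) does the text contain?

5

Frequencies: because:11, hard:7, take:5, queen:3, old:3, ask:2, foot:2, week:2, her:2, drop:2, when:1, must:1, street:1, want:1, road:1, cloud:1, dark:1, us:1, an:1, window:1, … (3 more, each freq 1)
Words with frequency 2: ask, drop, foot, her, week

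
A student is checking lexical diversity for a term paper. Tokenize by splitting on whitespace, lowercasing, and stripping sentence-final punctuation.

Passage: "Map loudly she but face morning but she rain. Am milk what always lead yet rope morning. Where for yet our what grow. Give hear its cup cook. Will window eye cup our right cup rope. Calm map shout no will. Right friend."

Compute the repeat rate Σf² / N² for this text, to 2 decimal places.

0.04

Frequencies: cup:3, map:2, she:2, but:2, morning:2, what:2, yet:2, rope:2, our:2, will:2, right:2, loudly:1, face:1, rain:1, am:1, milk:1, always:1, lead:1, where:1, for:1, … (11 more, each freq 1)
Σf² = 69; N² = 1849
Repeat rate = 69 / 1849 = 0.04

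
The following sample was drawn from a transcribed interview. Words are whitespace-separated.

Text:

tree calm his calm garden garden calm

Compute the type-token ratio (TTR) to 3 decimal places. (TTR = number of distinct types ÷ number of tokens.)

0.571

N = 7 tokens, V = 4 types.
TTR = V / N = 4 / 7 = 0.571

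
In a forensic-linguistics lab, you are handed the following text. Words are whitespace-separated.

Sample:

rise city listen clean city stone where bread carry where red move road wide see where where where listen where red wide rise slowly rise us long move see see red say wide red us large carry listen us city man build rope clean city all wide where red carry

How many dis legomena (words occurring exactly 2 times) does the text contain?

Frequencies: where:7, red:5, city:4, wide:4, rise:3, listen:3, carry:3, see:3, us:3, clean:2, move:2, stone:1, bread:1, road:1, slowly:1, long:1, say:1, large:1, man:1, build:1, … (2 more, each freq 1)
Words with frequency 2: clean, move

2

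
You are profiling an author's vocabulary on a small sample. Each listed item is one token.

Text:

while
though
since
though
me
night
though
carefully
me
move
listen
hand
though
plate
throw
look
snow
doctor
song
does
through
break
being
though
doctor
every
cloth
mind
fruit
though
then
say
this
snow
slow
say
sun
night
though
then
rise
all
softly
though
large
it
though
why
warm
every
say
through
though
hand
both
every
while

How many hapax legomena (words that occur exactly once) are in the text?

Frequencies: though:10, every:3, say:3, while:2, me:2, night:2, hand:2, snow:2, doctor:2, through:2, then:2, since:1, carefully:1, move:1, listen:1, plate:1, throw:1, look:1, song:1, does:1, … (16 more, each freq 1)
Hapax (freq=1): all, being, both, break, carefully, cloth, does, fruit, it, large, listen, look, mind, move, plate, rise, since, slow, softly, song, sun, this, throw, warm, why

25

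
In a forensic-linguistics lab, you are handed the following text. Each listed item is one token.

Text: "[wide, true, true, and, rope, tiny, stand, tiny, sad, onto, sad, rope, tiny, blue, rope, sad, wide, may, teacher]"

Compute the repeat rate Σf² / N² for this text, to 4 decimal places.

0.1136

Frequencies: rope:3, tiny:3, sad:3, wide:2, true:2, and:1, stand:1, onto:1, blue:1, may:1, teacher:1
Σf² = 41; N² = 361
Repeat rate = 41 / 361 = 0.1136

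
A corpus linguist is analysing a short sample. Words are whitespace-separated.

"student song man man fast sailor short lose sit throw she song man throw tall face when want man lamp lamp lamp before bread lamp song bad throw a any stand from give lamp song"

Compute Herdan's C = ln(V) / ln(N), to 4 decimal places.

N = 35, V = 23.
ln(V) = 3.135494, ln(N) = 3.555348
C = 3.135494 / 3.555348 = 0.8819

0.8819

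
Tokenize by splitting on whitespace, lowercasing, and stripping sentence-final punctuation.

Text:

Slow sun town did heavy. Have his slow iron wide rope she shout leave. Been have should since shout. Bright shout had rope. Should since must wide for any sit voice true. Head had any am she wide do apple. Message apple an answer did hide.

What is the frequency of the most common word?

3

Frequencies: wide:3, shout:3, slow:2, did:2, have:2, rope:2, she:2, should:2, since:2, had:2, any:2, apple:2, sun:1, town:1, heavy:1, his:1, iron:1, leave:1, been:1, bright:1, … (12 more, each freq 1)
Most common: 'wide' with frequency 3.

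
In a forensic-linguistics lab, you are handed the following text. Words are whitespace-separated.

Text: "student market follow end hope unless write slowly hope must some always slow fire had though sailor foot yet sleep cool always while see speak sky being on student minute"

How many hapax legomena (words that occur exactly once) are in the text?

Frequencies: student:2, hope:2, always:2, market:1, follow:1, end:1, unless:1, write:1, slowly:1, must:1, some:1, slow:1, fire:1, had:1, though:1, sailor:1, foot:1, yet:1, sleep:1, cool:1, … (7 more, each freq 1)
Hapax (freq=1): being, cool, end, fire, follow, foot, had, market, minute, must, on, sailor, see, sky, sleep, slow, slowly, some, speak, though, unless, while, write, yet

24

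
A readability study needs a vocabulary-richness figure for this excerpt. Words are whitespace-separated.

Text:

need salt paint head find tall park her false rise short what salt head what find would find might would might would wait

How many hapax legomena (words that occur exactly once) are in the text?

9

Frequencies: find:3, would:3, salt:2, head:2, what:2, might:2, need:1, paint:1, tall:1, park:1, her:1, false:1, rise:1, short:1, wait:1
Hapax (freq=1): false, her, need, paint, park, rise, short, tall, wait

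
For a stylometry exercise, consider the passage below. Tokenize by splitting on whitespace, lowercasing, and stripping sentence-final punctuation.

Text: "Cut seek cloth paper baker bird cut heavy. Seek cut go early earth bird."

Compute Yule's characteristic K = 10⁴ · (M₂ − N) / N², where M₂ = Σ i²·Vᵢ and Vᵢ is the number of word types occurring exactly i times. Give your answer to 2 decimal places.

510.20

Frequencies: cut:3, seek:2, bird:2, cloth:1, paper:1, baker:1, heavy:1, go:1, early:1, earth:1
N = 14. Frequency spectrum: V_1=7, V_2=2, V_3=1
M₂ = 1²·7 + 2²·2 + 3²·1 = 24
K = 10000 × (24 − 14) / 14² = 510.20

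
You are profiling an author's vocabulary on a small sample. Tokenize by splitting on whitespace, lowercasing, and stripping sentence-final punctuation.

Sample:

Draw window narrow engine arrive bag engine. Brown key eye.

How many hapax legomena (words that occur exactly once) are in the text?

8

Frequencies: engine:2, draw:1, window:1, narrow:1, arrive:1, bag:1, brown:1, key:1, eye:1
Hapax (freq=1): arrive, bag, brown, draw, eye, key, narrow, window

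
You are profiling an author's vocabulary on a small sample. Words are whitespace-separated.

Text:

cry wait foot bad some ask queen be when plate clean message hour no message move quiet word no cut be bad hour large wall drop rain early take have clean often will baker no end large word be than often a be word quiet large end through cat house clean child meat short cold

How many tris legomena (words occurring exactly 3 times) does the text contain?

4

Frequencies: be:4, clean:3, no:3, word:3, large:3, bad:2, message:2, hour:2, quiet:2, often:2, end:2, cry:1, wait:1, foot:1, some:1, ask:1, queen:1, when:1, plate:1, move:1, … (18 more, each freq 1)
Words with frequency 3: clean, large, no, word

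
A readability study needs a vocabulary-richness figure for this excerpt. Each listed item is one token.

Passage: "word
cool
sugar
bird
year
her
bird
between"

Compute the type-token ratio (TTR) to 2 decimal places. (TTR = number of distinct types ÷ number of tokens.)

N = 8 tokens, V = 7 types.
TTR = V / N = 7 / 8 = 0.88

0.88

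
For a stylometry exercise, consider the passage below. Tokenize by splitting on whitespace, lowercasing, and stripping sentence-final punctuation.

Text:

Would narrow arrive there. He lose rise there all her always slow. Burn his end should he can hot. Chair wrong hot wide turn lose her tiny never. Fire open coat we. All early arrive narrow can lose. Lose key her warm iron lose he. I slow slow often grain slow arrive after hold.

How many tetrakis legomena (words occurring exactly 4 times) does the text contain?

1

Frequencies: lose:5, slow:4, arrive:3, he:3, her:3, narrow:2, there:2, all:2, can:2, hot:2, would:1, rise:1, always:1, burn:1, his:1, end:1, should:1, chair:1, wrong:1, wide:1, … (16 more, each freq 1)
Words with frequency 4: slow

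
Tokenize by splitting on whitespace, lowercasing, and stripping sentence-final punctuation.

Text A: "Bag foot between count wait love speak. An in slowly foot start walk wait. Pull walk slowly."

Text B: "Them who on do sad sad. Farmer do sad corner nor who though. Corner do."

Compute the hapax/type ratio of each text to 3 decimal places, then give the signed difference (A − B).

A: hapax=9, V=13, ratio=0.692
B: hapax=5, V=9, ratio=0.556
Difference = 0.692 − 0.556 = 0.136

0.136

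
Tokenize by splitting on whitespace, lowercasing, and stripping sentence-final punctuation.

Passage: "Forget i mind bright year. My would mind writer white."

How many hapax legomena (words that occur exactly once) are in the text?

Frequencies: mind:2, forget:1, i:1, bright:1, year:1, my:1, would:1, writer:1, white:1
Hapax (freq=1): bright, forget, i, my, white, would, writer, year

8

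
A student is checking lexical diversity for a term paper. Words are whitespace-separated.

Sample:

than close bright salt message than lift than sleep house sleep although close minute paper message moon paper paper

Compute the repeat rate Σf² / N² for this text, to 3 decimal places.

0.102

Frequencies: than:3, paper:3, close:2, message:2, sleep:2, bright:1, salt:1, lift:1, house:1, although:1, minute:1, moon:1
Σf² = 37; N² = 361
Repeat rate = 37 / 361 = 0.102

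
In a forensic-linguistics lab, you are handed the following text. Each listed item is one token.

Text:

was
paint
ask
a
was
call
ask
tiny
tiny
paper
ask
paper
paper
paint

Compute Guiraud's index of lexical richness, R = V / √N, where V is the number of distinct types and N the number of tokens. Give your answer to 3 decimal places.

1.871

N = 14, V = 7.
√N = 3.741657
R = 7 / 3.741657 = 1.871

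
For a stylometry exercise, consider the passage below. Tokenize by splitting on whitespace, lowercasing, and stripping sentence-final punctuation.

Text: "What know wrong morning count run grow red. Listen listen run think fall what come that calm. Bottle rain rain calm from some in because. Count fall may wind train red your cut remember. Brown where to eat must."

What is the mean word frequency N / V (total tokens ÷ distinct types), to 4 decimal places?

1.2581

N = 39 tokens, V = 31 types.
Mean frequency = N / V = 39 / 31 = 1.2581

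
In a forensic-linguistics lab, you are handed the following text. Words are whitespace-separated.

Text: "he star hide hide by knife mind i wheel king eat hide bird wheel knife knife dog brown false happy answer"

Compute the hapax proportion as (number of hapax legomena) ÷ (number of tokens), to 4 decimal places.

Frequencies: hide:3, knife:3, wheel:2, he:1, star:1, by:1, mind:1, i:1, king:1, eat:1, bird:1, dog:1, brown:1, false:1, happy:1, answer:1
Hapax count = 13; token count = 21.
Ratio = 13 / 21 = 0.6190

0.6190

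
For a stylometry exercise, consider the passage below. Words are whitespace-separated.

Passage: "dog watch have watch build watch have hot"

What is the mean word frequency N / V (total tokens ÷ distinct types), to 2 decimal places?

N = 8 tokens, V = 5 types.
Mean frequency = N / V = 8 / 5 = 1.60

1.60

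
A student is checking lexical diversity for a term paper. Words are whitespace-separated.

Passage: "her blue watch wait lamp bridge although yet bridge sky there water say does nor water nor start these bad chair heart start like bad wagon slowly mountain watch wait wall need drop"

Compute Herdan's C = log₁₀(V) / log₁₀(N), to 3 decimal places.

0.932

N = 33, V = 26.
log₁₀(V) = 1.414973, log₁₀(N) = 1.518514
C = 1.414973 / 1.518514 = 0.932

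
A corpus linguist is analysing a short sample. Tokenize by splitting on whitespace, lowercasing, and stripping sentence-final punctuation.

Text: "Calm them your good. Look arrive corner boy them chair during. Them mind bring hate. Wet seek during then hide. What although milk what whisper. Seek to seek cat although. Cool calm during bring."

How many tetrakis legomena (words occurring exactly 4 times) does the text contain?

Frequencies: them:3, during:3, seek:3, calm:2, bring:2, what:2, although:2, your:1, good:1, look:1, arrive:1, corner:1, boy:1, chair:1, mind:1, hate:1, wet:1, then:1, hide:1, milk:1, … (4 more, each freq 1)
Words with frequency 4: (none)

0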